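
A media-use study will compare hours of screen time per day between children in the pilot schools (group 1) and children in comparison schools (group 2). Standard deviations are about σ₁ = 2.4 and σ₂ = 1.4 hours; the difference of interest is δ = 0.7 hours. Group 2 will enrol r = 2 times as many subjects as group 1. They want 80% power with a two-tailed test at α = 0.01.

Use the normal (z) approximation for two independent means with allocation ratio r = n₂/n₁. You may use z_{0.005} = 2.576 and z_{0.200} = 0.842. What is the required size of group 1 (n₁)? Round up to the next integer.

n₁ = (z_{α/2} + z_β)² · (σ₁² + σ₂²/r) / δ²
   = (2.576 + 0.842)² · (2.4² + 1.4²/2) / 0.7²
   = 11.6827 · (5.76 + 0.98) / 0.49
   = 11.6827 · 6.74 / 0.49
   = 160.70
Round up → n₁ = 161; n₂ = r·n₁ = 2 × 161 = 322.

n₁ = 161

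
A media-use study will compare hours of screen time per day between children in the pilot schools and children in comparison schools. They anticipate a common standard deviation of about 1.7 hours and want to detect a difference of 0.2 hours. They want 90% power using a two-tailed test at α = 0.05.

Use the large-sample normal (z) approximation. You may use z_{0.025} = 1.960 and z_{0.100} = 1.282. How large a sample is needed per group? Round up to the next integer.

n = (z_{α/2} + z_β)² · (σ₁² + σ₂²) / δ²
  = (1.960 + 1.282)² · (2·1.7² = 5.78) / 0.2²
  = 10.5106 · 5.78 / 0.04
  = 1518.78
Round up → n = 1519 per group.

n = 1519 per group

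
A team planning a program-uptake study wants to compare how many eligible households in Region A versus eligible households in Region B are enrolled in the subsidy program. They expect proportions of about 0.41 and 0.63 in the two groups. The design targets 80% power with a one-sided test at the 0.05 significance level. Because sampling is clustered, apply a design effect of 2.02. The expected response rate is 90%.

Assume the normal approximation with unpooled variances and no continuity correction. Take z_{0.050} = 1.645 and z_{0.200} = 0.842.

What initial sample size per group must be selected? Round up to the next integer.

n = 137 per group

n = (z_α + z_β)² · [p₁(1−p₁) + p₂(1−p₂)] / (p₁ − p₂)²
  = (1.645 + 0.842)² · (0.41·0.59 + 0.63·0.37) / (-0.22)²
  = (2.487)² · (0.2419 + 0.2331) / 0.0484
  = 6.1852 · 0.4750 / 0.0484
  = 60.70
Design effect: 2.02 × 60.70 = 122.62.
Adjust for 90% response: 122.62 / 0.90 = 136.24.
Round up → n = 137 per group.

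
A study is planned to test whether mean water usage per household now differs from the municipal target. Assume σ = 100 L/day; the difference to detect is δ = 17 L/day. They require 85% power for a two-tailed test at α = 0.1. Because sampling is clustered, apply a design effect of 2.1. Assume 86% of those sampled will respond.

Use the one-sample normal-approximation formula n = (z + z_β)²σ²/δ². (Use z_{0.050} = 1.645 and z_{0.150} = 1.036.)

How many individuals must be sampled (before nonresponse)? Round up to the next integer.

n = (z_{α/2} + z_β)² · σ² / δ²
  = (1.645 + 1.036)² · 100² / 17²
  = 7.1878 · 10000 / 289
  = 248.71
Design effect: 2.1 × 248.71 = 522.29.
Adjust for 86% response: 522.29 / 0.86 = 607.32.
Round up → n = 608.

n = 608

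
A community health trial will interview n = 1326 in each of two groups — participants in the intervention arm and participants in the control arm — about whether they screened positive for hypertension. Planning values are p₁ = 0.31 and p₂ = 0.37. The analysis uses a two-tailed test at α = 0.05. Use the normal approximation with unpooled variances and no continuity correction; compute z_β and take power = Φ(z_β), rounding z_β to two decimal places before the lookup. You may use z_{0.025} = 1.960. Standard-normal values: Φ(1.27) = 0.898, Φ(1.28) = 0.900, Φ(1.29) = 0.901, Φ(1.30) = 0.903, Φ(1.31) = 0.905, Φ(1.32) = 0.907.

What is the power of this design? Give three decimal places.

z_β = |p₁−p₂|·√(n/[p₁q₁+p₂q₂]) − z_{α/2}
    = 0.06 · √(1326/0.4470) − 1.960
    = 0.06 · 54.4651 − 1.960
    = 3.2679 − 1.960 = 1.3079 → 1.31
Power = Φ(1.31) = 0.905.

Power ≈ 0.905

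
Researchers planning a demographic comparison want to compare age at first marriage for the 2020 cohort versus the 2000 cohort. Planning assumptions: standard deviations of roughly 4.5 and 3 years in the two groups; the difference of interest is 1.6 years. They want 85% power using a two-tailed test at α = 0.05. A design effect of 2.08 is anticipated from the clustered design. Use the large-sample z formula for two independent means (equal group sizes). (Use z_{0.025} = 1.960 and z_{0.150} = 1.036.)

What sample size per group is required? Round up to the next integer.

n = (z_{α/2} + z_β)² · (σ₁² + σ₂²) / δ²
  = (1.960 + 1.036)² · (4.5² + 3² = 29.25) / 1.6²
  = 8.9760 · 29.25 / 2.56
  = 102.56
Design effect: 2.08 × 102.56 = 213.32.
Round up → n = 214 per group.

n = 214 per group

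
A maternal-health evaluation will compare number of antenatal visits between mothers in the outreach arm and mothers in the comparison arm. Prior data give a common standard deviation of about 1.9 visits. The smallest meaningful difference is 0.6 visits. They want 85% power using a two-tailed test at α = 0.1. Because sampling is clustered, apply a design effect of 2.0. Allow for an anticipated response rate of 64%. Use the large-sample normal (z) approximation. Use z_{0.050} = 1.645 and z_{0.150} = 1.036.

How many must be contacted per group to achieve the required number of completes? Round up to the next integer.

n = (z_{α/2} + z_β)² · (σ₁² + σ₂²) / δ²
  = (1.645 + 1.036)² · (2·1.9² = 7.22) / 0.6²
  = 7.1878 · 7.22 / 0.36
  = 144.15
Design effect: 2.0 × 144.15 = 288.31.
Adjust for 64% response: 288.31 / 0.64 = 450.48.
Round up → n = 451 per group.

n = 451 per group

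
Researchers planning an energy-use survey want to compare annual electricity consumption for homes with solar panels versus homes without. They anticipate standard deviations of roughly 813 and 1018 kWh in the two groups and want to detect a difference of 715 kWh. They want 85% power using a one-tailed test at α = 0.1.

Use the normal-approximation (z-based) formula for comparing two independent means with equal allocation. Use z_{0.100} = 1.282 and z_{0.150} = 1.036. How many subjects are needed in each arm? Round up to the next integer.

n = (z_α + z_β)² · (σ₁² + σ₂²) / δ²
  = (1.282 + 1.036)² · (813² + 1018² = 1697293) / 715²
  = 5.3731 · 1697293 / 511225
  = 17.84
Round up → n = 18 per group.

n = 18 per group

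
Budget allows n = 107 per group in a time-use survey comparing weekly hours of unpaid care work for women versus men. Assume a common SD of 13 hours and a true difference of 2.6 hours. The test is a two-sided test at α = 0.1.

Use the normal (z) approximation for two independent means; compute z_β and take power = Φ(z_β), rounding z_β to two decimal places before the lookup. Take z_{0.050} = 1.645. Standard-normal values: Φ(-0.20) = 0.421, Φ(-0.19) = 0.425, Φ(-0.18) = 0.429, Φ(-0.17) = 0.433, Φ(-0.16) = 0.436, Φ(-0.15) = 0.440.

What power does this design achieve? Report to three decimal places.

Power ≈ 0.429

z_β = δ·√(n/(σ₁²+σ₂²)) − z_{α/2}
    = 2.6 · √(107/338) − 1.645
    = 2.6 · 0.56264 − 1.645
    = 1.4629 − 1.645 = -0.1821 → -0.18
Power = Φ(-0.18) = 0.429.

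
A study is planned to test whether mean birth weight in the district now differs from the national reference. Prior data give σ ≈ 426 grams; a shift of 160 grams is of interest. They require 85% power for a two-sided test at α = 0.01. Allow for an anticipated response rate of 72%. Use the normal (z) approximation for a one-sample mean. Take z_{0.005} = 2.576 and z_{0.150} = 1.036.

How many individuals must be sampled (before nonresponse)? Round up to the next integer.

n = 129

n = (z_{α/2} + z_β)² · σ² / δ²
  = (2.576 + 1.036)² · 426² / 160²
  = 13.0465 · 181476 / 25600
  = 92.49
Adjust for 72% response: 92.49 / 0.72 = 128.45.
Round up → n = 129.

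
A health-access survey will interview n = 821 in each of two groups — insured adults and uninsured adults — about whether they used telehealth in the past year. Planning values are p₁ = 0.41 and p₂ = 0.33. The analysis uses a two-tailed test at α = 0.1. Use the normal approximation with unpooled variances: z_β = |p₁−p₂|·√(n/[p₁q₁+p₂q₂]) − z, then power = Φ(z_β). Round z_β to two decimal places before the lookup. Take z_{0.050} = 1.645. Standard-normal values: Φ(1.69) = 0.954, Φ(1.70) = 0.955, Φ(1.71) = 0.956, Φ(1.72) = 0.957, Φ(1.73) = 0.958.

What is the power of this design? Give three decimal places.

z_β = |p₁−p₂|·√(n/[p₁q₁+p₂q₂]) − z_{α/2}
    = 0.08 · √(821/0.4630) − 1.645
    = 0.08 · 42.1096 − 1.645
    = 3.3688 − 1.645 = 1.7238 → 1.72
Power = Φ(1.72) = 0.957.

Power ≈ 0.957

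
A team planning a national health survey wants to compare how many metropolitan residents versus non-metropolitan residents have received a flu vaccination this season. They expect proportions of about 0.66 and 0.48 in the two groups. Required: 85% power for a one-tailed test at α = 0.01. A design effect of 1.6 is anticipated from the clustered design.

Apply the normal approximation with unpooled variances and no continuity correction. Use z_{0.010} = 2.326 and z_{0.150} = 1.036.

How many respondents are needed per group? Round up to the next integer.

n = (z_α + z_β)² · [p₁(1−p₁) + p₂(1−p₂)] / (p₁ − p₂)²
  = (2.326 + 1.036)² · (0.66·0.34 + 0.48·0.52) / (0.18)²
  = (3.362)² · (0.2244 + 0.2496) / 0.0324
  = 11.3030 · 0.4740 / 0.0324
  = 165.36
Design effect: 1.6 × 165.36 = 264.57.
Round up → n = 265 per group.

n = 265 per group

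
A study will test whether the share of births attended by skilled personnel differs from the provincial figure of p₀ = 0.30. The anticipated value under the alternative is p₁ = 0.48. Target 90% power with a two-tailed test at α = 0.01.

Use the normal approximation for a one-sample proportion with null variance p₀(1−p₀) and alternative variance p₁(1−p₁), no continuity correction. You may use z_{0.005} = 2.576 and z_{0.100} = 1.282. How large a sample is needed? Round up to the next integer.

n = 103

n = [z_{α/2}·√(p₀q₀) + z_β·√(p₁q₁)]² / (p₁ − p₀)²
  = [2.576·√(0.30·0.70) + 1.282·√(0.48·0.52)]² / (0.18)²
  = [2.576·0.4583 + 1.282·0.4996]² / 0.0324
  = [1.8210]² / 0.0324
  = 102.34
Round up → n = 103.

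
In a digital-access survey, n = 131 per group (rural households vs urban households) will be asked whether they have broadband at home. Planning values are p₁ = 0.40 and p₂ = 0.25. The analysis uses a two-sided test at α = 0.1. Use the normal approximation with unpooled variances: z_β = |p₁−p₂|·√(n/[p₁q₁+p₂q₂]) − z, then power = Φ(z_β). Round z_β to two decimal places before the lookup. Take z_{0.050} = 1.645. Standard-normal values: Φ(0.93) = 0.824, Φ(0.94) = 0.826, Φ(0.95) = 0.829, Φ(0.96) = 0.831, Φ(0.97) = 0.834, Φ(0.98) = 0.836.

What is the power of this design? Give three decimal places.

z_β = |p₁−p₂|·√(n/[p₁q₁+p₂q₂]) − z_{α/2}
    = 0.15 · √(131/0.4275) − 1.645
    = 0.15 · 17.5052 − 1.645
    = 2.6258 − 1.645 = 0.9808 → 0.98
Power = Φ(0.98) = 0.836.

Power ≈ 0.836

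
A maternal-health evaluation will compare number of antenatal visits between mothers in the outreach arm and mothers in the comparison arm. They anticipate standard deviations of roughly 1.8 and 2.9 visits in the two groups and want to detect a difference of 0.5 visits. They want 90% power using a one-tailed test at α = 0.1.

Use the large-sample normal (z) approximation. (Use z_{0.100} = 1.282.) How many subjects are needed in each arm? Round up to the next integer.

n = 307 per group

n = (z_α + z_β)² · (σ₁² + σ₂²) / δ²
  = (1.282 + 1.282)² · (1.8² + 2.9² = 11.65) / 0.5²
  = 6.5741 · 11.65 / 0.25
  = 306.35
Round up → n = 307 per group.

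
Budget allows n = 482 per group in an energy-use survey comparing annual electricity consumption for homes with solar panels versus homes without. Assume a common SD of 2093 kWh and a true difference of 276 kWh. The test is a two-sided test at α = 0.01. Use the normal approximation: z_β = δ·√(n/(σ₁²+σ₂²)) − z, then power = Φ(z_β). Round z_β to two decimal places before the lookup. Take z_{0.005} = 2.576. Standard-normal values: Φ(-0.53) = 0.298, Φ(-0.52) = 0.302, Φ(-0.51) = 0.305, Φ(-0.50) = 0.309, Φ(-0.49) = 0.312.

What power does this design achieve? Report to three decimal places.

z_β = δ·√(n/(σ₁²+σ₂²)) − z_{α/2}
    = 276 · √(482/8761298) − 2.576
    = 276 · 0.00742 − 2.576
    = 2.0471 − 2.576 = -0.5289 → -0.53
Power = Φ(-0.53) = 0.298.

Power ≈ 0.298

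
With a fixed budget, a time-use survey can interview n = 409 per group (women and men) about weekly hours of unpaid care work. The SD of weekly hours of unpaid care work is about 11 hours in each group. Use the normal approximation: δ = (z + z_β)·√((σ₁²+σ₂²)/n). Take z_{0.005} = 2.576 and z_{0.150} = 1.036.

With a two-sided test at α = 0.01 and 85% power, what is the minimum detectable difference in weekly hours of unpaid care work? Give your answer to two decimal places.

δ = (z_{α/2} + z_β) · √((σ₁²+σ₂²)/n)
  = (2.576 + 1.036) · √(242/409)
  = 3.612 · √0.59169
  = 3.612 · 0.7692
  = 2.7784

Minimum detectable difference ≈ 2.78 hours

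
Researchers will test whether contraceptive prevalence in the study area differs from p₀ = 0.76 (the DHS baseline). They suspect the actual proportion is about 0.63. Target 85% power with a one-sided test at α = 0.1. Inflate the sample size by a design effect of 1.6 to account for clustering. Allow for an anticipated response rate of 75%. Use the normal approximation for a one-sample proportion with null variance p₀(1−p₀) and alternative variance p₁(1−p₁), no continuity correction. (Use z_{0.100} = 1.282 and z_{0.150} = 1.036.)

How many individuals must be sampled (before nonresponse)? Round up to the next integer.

n = 139

n = [z_α·√(p₀q₀) + z_β·√(p₁q₁)]² / (p₁ − p₀)²
  = [1.282·√(0.76·0.24) + 1.036·√(0.63·0.37)]² / (-0.13)²
  = [1.282·0.4271 + 1.036·0.4828]² / 0.0169
  = [1.0477]² / 0.0169
  = 64.95
Design effect: 1.6 × 64.95 = 103.92.
Adjust for 75% response: 103.92 / 0.75 = 138.56.
Round up → n = 139.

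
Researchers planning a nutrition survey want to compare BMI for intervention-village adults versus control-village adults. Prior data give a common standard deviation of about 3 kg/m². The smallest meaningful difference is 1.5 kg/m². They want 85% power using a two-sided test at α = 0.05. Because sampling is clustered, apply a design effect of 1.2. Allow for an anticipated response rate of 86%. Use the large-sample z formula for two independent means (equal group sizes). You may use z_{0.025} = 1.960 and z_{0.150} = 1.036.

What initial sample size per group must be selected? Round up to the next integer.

n = (z_{α/2} + z_β)² · (σ₁² + σ₂²) / δ²
  = (1.960 + 1.036)² · (2·3² = 18) / 1.5²
  = 8.9760 · 18 / 2.25
  = 71.81
Design effect: 1.2 × 71.81 = 86.17.
Adjust for 86% response: 86.17 / 0.86 = 100.20.
Round up → n = 101 per group.

n = 101 per group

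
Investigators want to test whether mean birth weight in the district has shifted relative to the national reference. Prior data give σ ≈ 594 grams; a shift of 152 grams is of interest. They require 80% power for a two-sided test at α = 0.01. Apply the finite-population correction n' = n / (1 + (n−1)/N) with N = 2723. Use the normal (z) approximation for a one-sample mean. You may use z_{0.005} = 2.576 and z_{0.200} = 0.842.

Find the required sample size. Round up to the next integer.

n = (z_{α/2} + z_β)² · σ² / δ²
  = (2.576 + 0.842)² · 594² / 152²
  = 11.6827 · 352836 / 23104
  = 178.41
Finite-population correction (N = 2723): 178.41 / (1 + (178.41 − 1)/2723) = 167.50.
Round up → n = 168.

n = 168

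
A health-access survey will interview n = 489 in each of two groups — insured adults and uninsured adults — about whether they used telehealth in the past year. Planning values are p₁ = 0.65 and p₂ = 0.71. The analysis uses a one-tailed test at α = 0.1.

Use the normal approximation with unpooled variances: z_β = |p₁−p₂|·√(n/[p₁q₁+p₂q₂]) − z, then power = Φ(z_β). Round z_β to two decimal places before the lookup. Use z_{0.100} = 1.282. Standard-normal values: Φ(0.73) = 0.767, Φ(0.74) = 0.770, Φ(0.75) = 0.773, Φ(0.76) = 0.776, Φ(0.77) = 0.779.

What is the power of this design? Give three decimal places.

Power ≈ 0.767

z_β = |p₁−p₂|·√(n/[p₁q₁+p₂q₂]) − z_α
    = 0.06 · √(489/0.4334) − 1.282
    = 0.06 · 33.5900 − 1.282
    = 2.0154 − 1.282 = 0.7334 → 0.73
Power = Φ(0.73) = 0.767.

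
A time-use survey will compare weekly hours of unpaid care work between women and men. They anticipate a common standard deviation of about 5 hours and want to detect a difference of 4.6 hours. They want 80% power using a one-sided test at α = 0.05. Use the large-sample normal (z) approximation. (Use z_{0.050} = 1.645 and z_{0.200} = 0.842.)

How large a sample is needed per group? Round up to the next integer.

n = 15 per group

n = (z_α + z_β)² · (σ₁² + σ₂²) / δ²
  = (1.645 + 0.842)² · (2·5² = 50) / 4.6²
  = 6.1852 · 50 / 21.16
  = 14.62
Round up → n = 15 per group.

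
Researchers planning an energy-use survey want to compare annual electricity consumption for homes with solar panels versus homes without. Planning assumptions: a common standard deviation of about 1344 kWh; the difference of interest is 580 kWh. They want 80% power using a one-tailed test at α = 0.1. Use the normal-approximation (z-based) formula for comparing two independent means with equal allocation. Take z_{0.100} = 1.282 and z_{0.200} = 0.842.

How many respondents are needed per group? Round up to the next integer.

n = (z_α + z_β)² · (σ₁² + σ₂²) / δ²
  = (1.282 + 0.842)² · (2·1344² = 3612672) / 580²
  = 4.5114 · 3612672 / 336400
  = 48.45
Round up → n = 49 per group.

n = 49 per group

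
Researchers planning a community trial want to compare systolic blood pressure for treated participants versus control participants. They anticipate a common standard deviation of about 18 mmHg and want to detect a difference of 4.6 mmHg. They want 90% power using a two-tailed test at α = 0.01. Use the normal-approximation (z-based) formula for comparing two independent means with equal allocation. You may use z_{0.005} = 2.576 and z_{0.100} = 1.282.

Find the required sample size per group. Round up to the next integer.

n = 456 per group

n = (z_{α/2} + z_β)² · (σ₁² + σ₂²) / δ²
  = (2.576 + 1.282)² · (2·18² = 648) / 4.6²
  = 14.8842 · 648 / 21.16
  = 455.81
Round up → n = 456 per group.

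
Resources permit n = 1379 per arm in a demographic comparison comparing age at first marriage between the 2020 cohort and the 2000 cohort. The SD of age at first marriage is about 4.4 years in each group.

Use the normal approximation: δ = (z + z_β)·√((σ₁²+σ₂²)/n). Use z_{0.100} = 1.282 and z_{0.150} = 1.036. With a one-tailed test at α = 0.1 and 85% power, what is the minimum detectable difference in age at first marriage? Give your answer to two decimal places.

Minimum detectable difference ≈ 0.39 years

δ = (z_α + z_β) · √((σ₁²+σ₂²)/n)
  = (1.282 + 1.036) · √(38.72/1379)
  = 2.318 · √0.02808
  = 2.318 · 0.1676
  = 0.3884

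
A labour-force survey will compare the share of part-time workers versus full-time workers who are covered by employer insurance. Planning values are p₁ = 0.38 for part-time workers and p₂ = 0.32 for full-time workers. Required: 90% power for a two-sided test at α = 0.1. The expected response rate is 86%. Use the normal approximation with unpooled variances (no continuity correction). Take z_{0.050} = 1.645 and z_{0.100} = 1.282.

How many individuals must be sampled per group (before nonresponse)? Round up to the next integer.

n = 1255 per group

n = (z_{α/2} + z_β)² · [p₁(1−p₁) + p₂(1−p₂)] / (p₁ − p₂)²
  = (1.645 + 1.282)² · (0.38·0.62 + 0.32·0.68) / (0.06)²
  = (2.927)² · (0.2356 + 0.2176) / 0.0036
  = 8.5673 · 0.4532 / 0.0036
  = 1078.53
Adjust for 86% response: 1078.53 / 0.86 = 1254.11.
Round up → n = 1255 per group.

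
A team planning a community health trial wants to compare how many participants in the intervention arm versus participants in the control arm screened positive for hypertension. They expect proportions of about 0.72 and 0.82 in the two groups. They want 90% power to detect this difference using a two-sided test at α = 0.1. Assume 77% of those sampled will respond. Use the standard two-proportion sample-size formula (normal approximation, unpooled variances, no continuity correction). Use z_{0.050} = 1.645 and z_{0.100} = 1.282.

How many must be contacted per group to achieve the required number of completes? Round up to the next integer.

n = (z_{α/2} + z_β)² · [p₁(1−p₁) + p₂(1−p₂)] / (p₁ − p₂)²
  = (1.645 + 1.282)² · (0.72·0.28 + 0.82·0.18) / (-0.10)²
  = (2.927)² · (0.2016 + 0.1476) / 0.0100
  = 8.5673 · 0.3492 / 0.0100
  = 299.17
Adjust for 77% response: 299.17 / 0.77 = 388.53.
Round up → n = 389 per group.

n = 389 per group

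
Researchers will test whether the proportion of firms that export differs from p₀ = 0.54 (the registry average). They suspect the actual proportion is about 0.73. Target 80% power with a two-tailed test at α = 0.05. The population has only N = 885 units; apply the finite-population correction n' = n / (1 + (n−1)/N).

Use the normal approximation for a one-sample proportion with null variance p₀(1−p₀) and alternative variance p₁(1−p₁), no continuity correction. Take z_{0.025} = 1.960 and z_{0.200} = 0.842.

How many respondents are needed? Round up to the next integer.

n = [z_{α/2}·√(p₀q₀) + z_β·√(p₁q₁)]² / (p₁ − p₀)²
  = [1.960·√(0.54·0.46) + 0.842·√(0.73·0.27)]² / (0.19)²
  = [1.960·0.4984 + 0.842·0.4440]² / 0.0361
  = [1.3507]² / 0.0361
  = 50.54
Finite-population correction (N = 885): 50.54 / (1 + (50.54 − 1)/885) = 47.86.
Round up → n = 48.

n = 48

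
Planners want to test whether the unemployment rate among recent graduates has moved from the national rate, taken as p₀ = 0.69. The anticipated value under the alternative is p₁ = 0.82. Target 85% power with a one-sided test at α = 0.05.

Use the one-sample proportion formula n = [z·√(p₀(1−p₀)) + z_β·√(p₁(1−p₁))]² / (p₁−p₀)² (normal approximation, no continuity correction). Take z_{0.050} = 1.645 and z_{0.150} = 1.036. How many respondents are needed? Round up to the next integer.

n = 80

n = [z_α·√(p₀q₀) + z_β·√(p₁q₁)]² / (p₁ − p₀)²
  = [1.645·√(0.69·0.31) + 1.036·√(0.82·0.18)]² / (0.13)²
  = [1.645·0.4625 + 1.036·0.3842]² / 0.0169
  = [1.1588]² / 0.0169
  = 79.46
Round up → n = 80.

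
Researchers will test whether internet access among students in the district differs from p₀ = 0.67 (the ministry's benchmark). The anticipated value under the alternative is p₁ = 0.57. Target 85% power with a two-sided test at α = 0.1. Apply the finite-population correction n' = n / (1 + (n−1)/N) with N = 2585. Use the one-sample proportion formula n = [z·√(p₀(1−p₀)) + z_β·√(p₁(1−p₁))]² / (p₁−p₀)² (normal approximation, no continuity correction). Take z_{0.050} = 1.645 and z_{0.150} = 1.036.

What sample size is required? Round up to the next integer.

n = [z_{α/2}·√(p₀q₀) + z_β·√(p₁q₁)]² / (p₁ − p₀)²
  = [1.645·√(0.67·0.33) + 1.036·√(0.57·0.43)]² / (-0.10)²
  = [1.645·0.4702 + 1.036·0.4951]² / 0.0100
  = [1.2864]² / 0.0100
  = 165.48
Finite-population correction (N = 2585): 165.48 / (1 + (165.48 − 1)/2585) = 155.58.
Round up → n = 156.

n = 156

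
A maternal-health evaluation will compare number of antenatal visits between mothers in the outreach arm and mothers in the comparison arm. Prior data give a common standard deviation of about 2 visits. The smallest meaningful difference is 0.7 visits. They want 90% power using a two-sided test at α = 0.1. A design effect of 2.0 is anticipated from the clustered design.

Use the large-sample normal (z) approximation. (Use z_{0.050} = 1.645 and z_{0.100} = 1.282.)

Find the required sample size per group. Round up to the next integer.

n = 280 per group

n = (z_{α/2} + z_β)² · (σ₁² + σ₂²) / δ²
  = (1.645 + 1.282)² · (2·2² = 8) / 0.7²
  = 8.5673 · 8 / 0.49
  = 139.87
Design effect: 2.0 × 139.87 = 279.75.
Round up → n = 280 per group.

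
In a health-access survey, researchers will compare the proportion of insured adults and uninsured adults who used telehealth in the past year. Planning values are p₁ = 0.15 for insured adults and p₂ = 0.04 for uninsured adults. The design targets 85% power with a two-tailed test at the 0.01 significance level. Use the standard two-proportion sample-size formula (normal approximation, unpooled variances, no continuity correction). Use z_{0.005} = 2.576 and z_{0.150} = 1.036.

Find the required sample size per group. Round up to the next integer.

n = 179 per group

n = (z_{α/2} + z_β)² · [p₁(1−p₁) + p₂(1−p₂)] / (p₁ − p₂)²
  = (2.576 + 1.036)² · (0.15·0.85 + 0.04·0.96) / (0.11)²
  = (3.612)² · (0.1275 + 0.0384) / 0.0121
  = 13.0465 · 0.1659 / 0.0121
  = 178.88
Round up → n = 179 per group.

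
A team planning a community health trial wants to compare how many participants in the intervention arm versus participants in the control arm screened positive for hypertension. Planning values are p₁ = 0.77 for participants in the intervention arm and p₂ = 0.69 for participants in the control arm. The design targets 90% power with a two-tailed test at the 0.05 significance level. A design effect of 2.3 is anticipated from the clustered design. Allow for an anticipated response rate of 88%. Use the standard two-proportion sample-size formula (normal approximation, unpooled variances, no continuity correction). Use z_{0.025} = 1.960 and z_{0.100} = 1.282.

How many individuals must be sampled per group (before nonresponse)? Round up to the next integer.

n = 1679 per group

n = (z_{α/2} + z_β)² · [p₁(1−p₁) + p₂(1−p₂)] / (p₁ − p₂)²
  = (1.960 + 1.282)² · (0.77·0.23 + 0.69·0.31) / (0.08)²
  = (3.242)² · (0.1771 + 0.2139) / 0.0064
  = 10.5106 · 0.3910 / 0.0064
  = 642.13
Design effect: 2.3 × 642.13 = 1476.90.
Adjust for 88% response: 1476.90 / 0.88 = 1678.29.
Round up → n = 1679 per group.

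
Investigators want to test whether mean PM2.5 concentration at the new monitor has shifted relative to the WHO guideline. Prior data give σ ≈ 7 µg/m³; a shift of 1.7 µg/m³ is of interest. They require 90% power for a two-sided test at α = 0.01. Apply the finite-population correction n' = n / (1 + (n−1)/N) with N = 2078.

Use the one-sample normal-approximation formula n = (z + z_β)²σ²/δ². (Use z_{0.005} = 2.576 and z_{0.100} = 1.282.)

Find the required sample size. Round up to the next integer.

n = (z_{α/2} + z_β)² · σ² / δ²
  = (2.576 + 1.282)² · 7² / 1.7²
  = 14.8842 · 49 / 2.89
  = 252.36
Finite-population correction (N = 2078): 252.36 / (1 + (252.36 − 1)/2078) = 225.13.
Round up → n = 226.

n = 226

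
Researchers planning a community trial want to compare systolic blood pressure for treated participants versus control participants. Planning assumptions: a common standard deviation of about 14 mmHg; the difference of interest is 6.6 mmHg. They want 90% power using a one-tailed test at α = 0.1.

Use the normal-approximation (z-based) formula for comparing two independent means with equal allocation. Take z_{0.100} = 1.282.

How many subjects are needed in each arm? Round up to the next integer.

n = 60 per group

n = (z_α + z_β)² · (σ₁² + σ₂²) / δ²
  = (1.282 + 1.282)² · (2·14² = 392) / 6.6²
  = 6.5741 · 392 / 43.56
  = 59.16
Round up → n = 60 per group.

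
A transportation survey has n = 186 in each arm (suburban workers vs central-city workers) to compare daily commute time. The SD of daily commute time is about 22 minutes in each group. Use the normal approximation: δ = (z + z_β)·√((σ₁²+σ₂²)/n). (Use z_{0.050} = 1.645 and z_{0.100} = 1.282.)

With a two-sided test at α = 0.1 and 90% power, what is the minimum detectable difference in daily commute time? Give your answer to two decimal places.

δ = (z_{α/2} + z_β) · √((σ₁²+σ₂²)/n)
  = (1.645 + 1.282) · √(968/186)
  = 2.927 · √5.2043
  = 2.927 · 2.2813
  = 6.6773

Minimum detectable difference ≈ 6.68 minutes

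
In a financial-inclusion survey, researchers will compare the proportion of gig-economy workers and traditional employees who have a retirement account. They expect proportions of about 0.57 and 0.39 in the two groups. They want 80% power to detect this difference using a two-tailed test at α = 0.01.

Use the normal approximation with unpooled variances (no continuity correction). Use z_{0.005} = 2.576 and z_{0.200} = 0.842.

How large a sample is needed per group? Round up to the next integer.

n = (z_{α/2} + z_β)² · [p₁(1−p₁) + p₂(1−p₂)] / (p₁ − p₂)²
  = (2.576 + 0.842)² · (0.57·0.43 + 0.39·0.61) / (0.18)²
  = (3.418)² · (0.2451 + 0.2379) / 0.0324
  = 11.6827 · 0.4830 / 0.0324
  = 174.16
Round up → n = 175 per group.

n = 175 per group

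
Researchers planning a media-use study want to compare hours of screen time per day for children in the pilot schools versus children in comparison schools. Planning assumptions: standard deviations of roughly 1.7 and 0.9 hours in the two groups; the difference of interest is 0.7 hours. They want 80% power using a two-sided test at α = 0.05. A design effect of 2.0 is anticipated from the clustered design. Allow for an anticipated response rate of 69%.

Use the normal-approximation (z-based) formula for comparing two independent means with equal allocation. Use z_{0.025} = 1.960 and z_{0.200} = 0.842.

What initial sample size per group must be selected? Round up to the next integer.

n = (z_{α/2} + z_β)² · (σ₁² + σ₂²) / δ²
  = (1.960 + 0.842)² · (1.7² + 0.9² = 3.7) / 0.7²
  = 7.8512 · 3.7 / 0.49
  = 59.28
Design effect: 2.0 × 59.28 = 118.57.
Adjust for 69% response: 118.57 / 0.69 = 171.84.
Round up → n = 172 per group.

n = 172 per group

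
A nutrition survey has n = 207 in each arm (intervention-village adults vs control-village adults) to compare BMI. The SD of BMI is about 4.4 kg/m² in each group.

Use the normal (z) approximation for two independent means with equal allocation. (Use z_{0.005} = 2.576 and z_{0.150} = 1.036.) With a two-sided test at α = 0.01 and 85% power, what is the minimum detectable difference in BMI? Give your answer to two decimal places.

δ = (z_{α/2} + z_β) · √((σ₁²+σ₂²)/n)
  = (2.576 + 1.036) · √(38.72/207)
  = 3.612 · √0.18705
  = 3.612 · 0.4325
  = 1.5622

Minimum detectable difference ≈ 1.56 kg/m²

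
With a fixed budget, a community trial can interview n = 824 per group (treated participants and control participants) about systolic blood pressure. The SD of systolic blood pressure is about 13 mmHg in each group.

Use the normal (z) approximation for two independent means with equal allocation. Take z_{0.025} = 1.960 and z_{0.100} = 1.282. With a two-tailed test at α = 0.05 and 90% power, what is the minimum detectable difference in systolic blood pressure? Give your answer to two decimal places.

Minimum detectable difference ≈ 2.08 mmHg

δ = (z_{α/2} + z_β) · √((σ₁²+σ₂²)/n)
  = (1.960 + 1.282) · √(338/824)
  = 3.242 · √0.41019
  = 3.242 · 0.6405
  = 2.0764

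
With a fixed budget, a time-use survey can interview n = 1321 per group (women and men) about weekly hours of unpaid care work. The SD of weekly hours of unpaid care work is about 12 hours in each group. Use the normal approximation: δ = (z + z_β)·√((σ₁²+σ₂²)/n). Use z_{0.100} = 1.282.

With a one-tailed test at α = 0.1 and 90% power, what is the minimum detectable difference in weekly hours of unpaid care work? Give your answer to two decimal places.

δ = (z_α + z_β) · √((σ₁²+σ₂²)/n)
  = (1.282 + 1.282) · √(288/1321)
  = 2.564 · √0.21802
  = 2.564 · 0.4669
  = 1.1972

Minimum detectable difference ≈ 1.20 hours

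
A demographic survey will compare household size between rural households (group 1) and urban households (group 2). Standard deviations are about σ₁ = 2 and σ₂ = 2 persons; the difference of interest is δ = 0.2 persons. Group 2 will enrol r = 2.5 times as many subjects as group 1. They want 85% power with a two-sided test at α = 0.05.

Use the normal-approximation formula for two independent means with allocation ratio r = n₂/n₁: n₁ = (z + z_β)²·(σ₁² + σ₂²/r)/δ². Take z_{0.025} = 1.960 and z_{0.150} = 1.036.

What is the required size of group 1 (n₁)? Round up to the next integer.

n₁ = (z_{α/2} + z_β)² · (σ₁² + σ₂²/r) / δ²
   = (1.960 + 1.036)² · (2² + 2²/2.5) / 0.2²
   = 8.9760 · (4 + 1.6) / 0.04
   = 8.9760 · 5.6 / 0.04
   = 1256.64
Round up → n₁ = 1257; n₂ = r·n₁ = 2.5 × 1257 = 3143.

n₁ = 1257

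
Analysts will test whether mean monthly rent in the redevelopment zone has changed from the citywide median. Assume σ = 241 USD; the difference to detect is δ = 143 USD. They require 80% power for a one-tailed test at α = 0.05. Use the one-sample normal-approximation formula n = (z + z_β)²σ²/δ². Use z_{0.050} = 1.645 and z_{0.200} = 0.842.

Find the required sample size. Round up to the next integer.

n = (z_α + z_β)² · σ² / δ²
  = (1.645 + 0.842)² · 241² / 143²
  = 6.1852 · 58081 / 20449
  = 17.57
Round up → n = 18.

n = 18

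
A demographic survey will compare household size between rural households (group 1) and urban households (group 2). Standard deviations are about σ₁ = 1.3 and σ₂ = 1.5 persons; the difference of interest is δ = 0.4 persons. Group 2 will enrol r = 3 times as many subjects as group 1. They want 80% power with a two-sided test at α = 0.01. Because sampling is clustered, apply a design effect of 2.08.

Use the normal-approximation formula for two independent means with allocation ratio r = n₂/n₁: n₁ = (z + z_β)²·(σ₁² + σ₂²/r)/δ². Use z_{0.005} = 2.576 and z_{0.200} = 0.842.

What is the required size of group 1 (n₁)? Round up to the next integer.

n₁ = 371

n₁ = (z_{α/2} + z_β)² · (σ₁² + σ₂²/r) / δ²
   = (2.576 + 0.842)² · (1.3² + 1.5²/3) / 0.4²
   = 11.6827 · (1.69 + 0.75) / 0.16
   = 11.6827 · 2.44 / 0.16
   = 178.16
Design effect: 2.08 × 178.16 = 370.58.
Round up → n₁ = 371; n₂ = r·n₁ = 3 × 371 = 1113.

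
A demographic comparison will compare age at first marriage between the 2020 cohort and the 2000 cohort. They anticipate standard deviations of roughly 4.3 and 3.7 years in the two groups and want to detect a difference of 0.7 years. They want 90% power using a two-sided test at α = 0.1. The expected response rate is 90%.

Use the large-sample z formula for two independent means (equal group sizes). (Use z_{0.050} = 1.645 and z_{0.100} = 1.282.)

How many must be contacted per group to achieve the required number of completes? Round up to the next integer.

n = 626 per group

n = (z_{α/2} + z_β)² · (σ₁² + σ₂²) / δ²
  = (1.645 + 1.282)² · (4.3² + 3.7² = 32.18) / 0.7²
  = 8.5673 · 32.18 / 0.49
  = 562.65
Adjust for 90% response: 562.65 / 0.90 = 625.16.
Round up → n = 626 per group.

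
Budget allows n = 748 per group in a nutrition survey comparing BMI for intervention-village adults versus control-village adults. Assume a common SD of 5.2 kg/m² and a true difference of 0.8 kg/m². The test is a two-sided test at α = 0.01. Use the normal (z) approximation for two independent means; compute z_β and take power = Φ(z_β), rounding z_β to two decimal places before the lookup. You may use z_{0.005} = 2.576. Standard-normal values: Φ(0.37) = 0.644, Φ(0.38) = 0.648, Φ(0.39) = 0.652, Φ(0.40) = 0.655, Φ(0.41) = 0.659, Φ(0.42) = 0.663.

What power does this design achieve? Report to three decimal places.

Power ≈ 0.655

z_β = δ·√(n/(σ₁²+σ₂²)) − z_{α/2}
    = 0.8 · √(748/54.08) − 2.576
    = 0.8 · 3.71905 − 2.576
    = 2.9752 − 2.576 = 0.3992 → 0.40
Power = Φ(0.40) = 0.655.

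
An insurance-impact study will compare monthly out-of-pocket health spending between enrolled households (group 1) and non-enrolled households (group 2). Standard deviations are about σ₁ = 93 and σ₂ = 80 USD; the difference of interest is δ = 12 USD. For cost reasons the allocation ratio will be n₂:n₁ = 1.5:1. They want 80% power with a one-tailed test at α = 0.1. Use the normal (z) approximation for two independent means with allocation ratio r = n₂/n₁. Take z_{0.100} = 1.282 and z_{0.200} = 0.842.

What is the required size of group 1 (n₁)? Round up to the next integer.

n₁ = 405

n₁ = (z_α + z_β)² · (σ₁² + σ₂²/r) / δ²
   = (1.282 + 0.842)² · (93² + 80²/1.5) / 12²
   = 4.5114 · (8649 + 4266.7) / 144
   = 4.5114 · 12915.7 / 144
   = 404.63
Round up → n₁ = 405; n₂ = r·n₁ = 1.5 × 405 = 608.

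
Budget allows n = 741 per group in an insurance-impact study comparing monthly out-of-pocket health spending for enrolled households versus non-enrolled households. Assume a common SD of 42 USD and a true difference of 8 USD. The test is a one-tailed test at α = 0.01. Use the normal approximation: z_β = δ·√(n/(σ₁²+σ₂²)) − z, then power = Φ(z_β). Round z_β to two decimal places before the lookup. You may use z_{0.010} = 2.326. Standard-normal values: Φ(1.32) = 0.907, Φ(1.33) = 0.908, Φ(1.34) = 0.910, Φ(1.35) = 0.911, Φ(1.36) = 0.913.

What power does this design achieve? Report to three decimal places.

z_β = δ·√(n/(σ₁²+σ₂²)) − z_α
    = 8 · √(741/3528) − 2.326
    = 8 · 0.45829 − 2.326
    = 3.6664 − 2.326 = 1.3404 → 1.34
Power = Φ(1.34) = 0.910.

Power ≈ 0.910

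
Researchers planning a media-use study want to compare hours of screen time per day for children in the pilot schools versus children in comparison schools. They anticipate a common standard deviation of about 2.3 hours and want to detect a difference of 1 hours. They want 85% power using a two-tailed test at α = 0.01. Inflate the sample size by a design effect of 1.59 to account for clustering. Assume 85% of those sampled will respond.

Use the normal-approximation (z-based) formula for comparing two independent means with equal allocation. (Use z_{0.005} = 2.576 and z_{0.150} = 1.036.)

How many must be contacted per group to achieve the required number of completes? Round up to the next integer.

n = 259 per group

n = (z_{α/2} + z_β)² · (σ₁² + σ₂²) / δ²
  = (2.576 + 1.036)² · (2·2.3² = 10.58) / 1²
  = 13.0465 · 10.58 / 1
  = 138.03
Design effect: 1.59 × 138.03 = 219.47.
Adjust for 85% response: 219.47 / 0.85 = 258.20.
Round up → n = 259 per group.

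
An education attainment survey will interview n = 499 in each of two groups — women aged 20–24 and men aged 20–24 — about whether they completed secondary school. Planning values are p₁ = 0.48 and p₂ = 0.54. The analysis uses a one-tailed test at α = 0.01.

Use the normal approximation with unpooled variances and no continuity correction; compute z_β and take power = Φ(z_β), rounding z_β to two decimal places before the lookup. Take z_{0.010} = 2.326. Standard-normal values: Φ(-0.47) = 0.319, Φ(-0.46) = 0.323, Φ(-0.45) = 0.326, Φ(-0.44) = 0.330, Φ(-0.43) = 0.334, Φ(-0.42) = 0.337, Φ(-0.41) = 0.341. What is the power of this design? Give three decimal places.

Power ≈ 0.334

z_β = |p₁−p₂|·√(n/[p₁q₁+p₂q₂]) − z_α
    = 0.06 · √(499/0.4980) − 2.326
    = 0.06 · 31.6545 − 2.326
    = 1.8993 − 2.326 = -0.4267 → -0.43
Power = Φ(-0.43) = 0.334.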